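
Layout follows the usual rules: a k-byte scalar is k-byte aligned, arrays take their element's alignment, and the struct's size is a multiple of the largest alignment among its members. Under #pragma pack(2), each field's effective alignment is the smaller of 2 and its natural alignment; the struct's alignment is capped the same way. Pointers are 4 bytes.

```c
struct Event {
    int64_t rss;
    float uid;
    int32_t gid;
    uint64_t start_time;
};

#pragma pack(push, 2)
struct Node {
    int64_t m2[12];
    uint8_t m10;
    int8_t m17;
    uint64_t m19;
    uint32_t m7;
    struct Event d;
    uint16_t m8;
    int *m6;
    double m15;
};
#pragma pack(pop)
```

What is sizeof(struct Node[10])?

Event: rss at 0 (size 8, align 8) → ends 8; uid at 8 (size 4, align 4) → ends 12; gid at 12 (size 4, align 4) → ends 16; start_time at 16 (size 8, align 8) → ends 24; total 24 bytes, alignment 8
m2 at 0 (size 96, align 2) → ends 96
m10 at 96 (size 1, align 1) → ends 97
m17 at 97 (size 1, align 1) → ends 98
m19 at 98 (size 8, align 2) → ends 106
m7 at 106 (size 4, align 2) → ends 110
d at 110 (size 24, align 2) → ends 134
m8 at 134 (size 2, align 2) → ends 136
m6 at 136 (size 4, align 2) → ends 140
m15 at 140 (size 8, align 2) → ends 148
total 148 bytes, alignment 2
array of 10: 10 × 148 = 1480

1480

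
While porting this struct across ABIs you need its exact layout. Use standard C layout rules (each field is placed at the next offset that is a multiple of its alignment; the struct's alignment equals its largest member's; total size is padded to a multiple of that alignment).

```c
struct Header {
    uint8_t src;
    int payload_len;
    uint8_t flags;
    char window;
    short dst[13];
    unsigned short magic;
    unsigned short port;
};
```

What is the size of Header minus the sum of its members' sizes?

3

@0: src [1B, align 1] → 1
+3 pad (align 4)
@4: payload_len [4B, align 4] → 8
@8: flags [1B, align 1] → 9
@9: window [1B, align 1] → 10
@10: dst [26B, align 2] → 36
@36: magic [2B, align 2] → 38
@38: port [2B, align 2] → 40
size 40, align 4
data bytes 37, size 40 → padding 3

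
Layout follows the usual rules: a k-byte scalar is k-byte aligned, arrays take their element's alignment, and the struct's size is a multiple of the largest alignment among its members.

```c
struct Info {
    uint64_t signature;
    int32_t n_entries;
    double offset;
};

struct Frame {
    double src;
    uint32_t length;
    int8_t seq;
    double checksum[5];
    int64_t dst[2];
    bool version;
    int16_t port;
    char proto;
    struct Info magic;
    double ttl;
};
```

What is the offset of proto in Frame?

76

Info: signature at 0 (size 8, align 8) → ends 8; n_entries at 8 (size 4, align 4) → ends 12; pad 4 to align 8 for offset; offset at 16 (size 8, align 8) → ends 24; total 24 bytes, alignment 8
src at 0 (size 8, align 8) → ends 8
length at 8 (size 4, align 4) → ends 12
seq at 12 (size 1, align 1) → ends 13
pad 3 to align 8 for checksum
checksum at 16 (size 40, align 8) → ends 56
dst at 56 (size 16, align 8) → ends 72
version at 72 (size 1, align 1) → ends 73
pad 1 to align 2 for port
port at 74 (size 2, align 2) → ends 76
proto at 76 (size 1, align 1) → ends 77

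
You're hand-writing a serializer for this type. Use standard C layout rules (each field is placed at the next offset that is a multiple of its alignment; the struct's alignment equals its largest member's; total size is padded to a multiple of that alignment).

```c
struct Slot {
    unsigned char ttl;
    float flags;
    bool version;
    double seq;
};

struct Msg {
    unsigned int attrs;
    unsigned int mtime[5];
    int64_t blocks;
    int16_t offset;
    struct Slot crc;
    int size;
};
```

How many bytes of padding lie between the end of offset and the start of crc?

Slot: @0: ttl [1B, align 1] → 1; +3 pad (align 4); @4: flags [4B, align 4] → 8; @8: version [1B, align 1] → 9; +7 pad (align 8); @16: seq [8B, align 8] → 24; size 24, align 8
@0: attrs [4B, align 4] → 4
@4: mtime [20B, align 4] → 24
@24: blocks [8B, align 8] → 32
@32: offset [2B, align 2] → 34
+6 pad (align 8)
@40: crc [24B, align 8] → 64

6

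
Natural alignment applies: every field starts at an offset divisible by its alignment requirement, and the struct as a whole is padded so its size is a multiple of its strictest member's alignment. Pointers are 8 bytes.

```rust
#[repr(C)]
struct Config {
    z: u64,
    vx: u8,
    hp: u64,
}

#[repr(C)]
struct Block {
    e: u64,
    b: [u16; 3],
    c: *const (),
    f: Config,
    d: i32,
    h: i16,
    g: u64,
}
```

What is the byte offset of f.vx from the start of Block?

32

Config: z at 0 (size 8, align 8) → ends 8; vx at 8 (size 1, align 1) → ends 9; pad 7 to align 8 for hp; hp at 16 (size 8, align 8) → ends 24; total 24 bytes, alignment 8
e at 0 (size 8, align 8) → ends 8
b at 8 (size 6, align 2) → ends 14
pad 2 to align 8 for c
c at 16 (size 8, align 8) → ends 24
f at 24 (size 24, align 8) → ends 48
within Config: vx at 8
24 + 8 = 32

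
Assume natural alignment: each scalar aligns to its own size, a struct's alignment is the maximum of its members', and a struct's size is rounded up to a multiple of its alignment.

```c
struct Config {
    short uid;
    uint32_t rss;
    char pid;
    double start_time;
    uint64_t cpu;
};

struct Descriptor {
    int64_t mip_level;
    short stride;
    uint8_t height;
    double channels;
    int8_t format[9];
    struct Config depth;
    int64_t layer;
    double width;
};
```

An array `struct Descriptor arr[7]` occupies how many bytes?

616

Config: uid at 0 (size 2, align 2) → ends 2; pad 2 to align 4 for rss; rss at 4 (size 4, align 4) → ends 8; pid at 8 (size 1, align 1) → ends 9; pad 7 to align 8 for start_time; start_time at 16 (size 8, align 8) → ends 24; cpu at 24 (size 8, align 8) → ends 32; total 32 bytes, alignment 8
mip_level at 0 (size 8, align 8) → ends 8
stride at 8 (size 2, align 2) → ends 10
height at 10 (size 1, align 1) → ends 11
pad 5 to align 8 for channels
channels at 16 (size 8, align 8) → ends 24
format at 24 (size 9, align 1) → ends 33
pad 7 to align 8 for depth
depth at 40 (size 32, align 8) → ends 72
layer at 72 (size 8, align 8) → ends 80
width at 80 (size 8, align 8) → ends 88
total 88 bytes, alignment 8
array of 7: 7 × 88 = 616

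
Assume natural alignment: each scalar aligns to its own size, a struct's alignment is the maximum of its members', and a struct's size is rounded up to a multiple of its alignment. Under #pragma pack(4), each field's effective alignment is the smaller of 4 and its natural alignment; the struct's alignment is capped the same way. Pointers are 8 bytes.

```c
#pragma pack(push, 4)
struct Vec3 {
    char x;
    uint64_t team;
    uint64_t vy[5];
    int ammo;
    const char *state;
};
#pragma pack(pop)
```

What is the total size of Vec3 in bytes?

@0: x [1B, align 1] → 1
+3 pad (align 4)
@4: team [8B, align 4] → 12
@12: vy [40B, align 4] → 52
@52: ammo [4B, align 4] → 56
@56: state [8B, align 4] → 64
size 64, align 4

64 bytes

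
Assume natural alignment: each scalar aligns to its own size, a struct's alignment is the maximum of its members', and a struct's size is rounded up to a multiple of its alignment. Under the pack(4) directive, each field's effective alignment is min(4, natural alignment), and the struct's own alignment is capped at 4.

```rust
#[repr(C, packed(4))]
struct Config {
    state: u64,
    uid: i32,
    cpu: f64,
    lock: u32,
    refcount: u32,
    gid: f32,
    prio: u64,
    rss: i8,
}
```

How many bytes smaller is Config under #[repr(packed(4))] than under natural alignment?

12

natural layout:
  @0: state [8B, align 8] → 8
  @8: uid [4B, align 4] → 12
  +4 pad (align 8)
  @16: cpu [8B, align 8] → 24
  @24: lock [4B, align 4] → 28
  @28: refcount [4B, align 4] → 32
  @32: gid [4B, align 4] → 36
  +4 pad (align 8)
  @40: prio [8B, align 8] → 48
  @48: rss [1B, align 1] → 49
  +7 tail pad (align 8)
  size 56, align 8
packed(4) layout:
  @0: state [8B, align 4] → 8
  @8: uid [4B, align 4] → 12
  @12: cpu [8B, align 4] → 20
  @20: lock [4B, align 4] → 24
  @24: refcount [4B, align 4] → 28
  @28: gid [4B, align 4] → 32
  @32: prio [8B, align 4] → 40
  @40: rss [1B, align 1] → 41
  +3 tail pad (align 4)
  size 44, align 4
56 − 44 = 12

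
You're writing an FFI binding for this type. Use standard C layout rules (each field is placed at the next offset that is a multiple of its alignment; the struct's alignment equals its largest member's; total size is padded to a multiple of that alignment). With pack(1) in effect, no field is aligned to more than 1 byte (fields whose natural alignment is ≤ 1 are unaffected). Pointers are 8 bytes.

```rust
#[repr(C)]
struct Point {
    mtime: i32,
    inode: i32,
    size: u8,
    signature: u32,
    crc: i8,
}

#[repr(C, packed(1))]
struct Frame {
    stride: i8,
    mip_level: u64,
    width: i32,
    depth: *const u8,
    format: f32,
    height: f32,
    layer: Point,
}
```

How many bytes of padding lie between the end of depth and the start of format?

Point: @0: mtime [4B, align 4] → 4; @4: inode [4B, align 4] → 8; @8: size [1B, align 1] → 9; +3 pad (align 4); @12: signature [4B, align 4] → 16; @16: crc [1B, align 1] → 17; +3 tail pad (align 4); size 20, align 4
@0: stride [1B, align 1] → 1
@1: mip_level [8B, align 1] → 9
@9: width [4B, align 1] → 13
@13: depth [8B, align 1] → 21
@21: format [4B, align 1] → 25

0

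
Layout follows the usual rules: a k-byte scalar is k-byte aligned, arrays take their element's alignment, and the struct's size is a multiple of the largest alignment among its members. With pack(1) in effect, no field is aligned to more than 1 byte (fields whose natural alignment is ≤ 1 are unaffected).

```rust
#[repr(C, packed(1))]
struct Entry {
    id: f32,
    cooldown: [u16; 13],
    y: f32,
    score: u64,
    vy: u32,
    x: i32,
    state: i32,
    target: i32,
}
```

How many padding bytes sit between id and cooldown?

id at 0 (size 4, align 1) → ends 4
cooldown at 4 (size 26, align 1) → ends 30

0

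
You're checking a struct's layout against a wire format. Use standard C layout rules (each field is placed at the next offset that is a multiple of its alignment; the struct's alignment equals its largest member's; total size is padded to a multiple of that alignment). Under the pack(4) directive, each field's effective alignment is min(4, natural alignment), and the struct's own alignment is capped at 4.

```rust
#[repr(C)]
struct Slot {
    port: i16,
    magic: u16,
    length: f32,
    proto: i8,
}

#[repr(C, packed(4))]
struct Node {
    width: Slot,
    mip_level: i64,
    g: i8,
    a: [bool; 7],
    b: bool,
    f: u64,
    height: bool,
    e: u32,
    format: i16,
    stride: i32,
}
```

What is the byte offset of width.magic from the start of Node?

2

Slot: 0..2  port  (2B, 2-aligned); 2..4  magic  (2B, 2-aligned); 4..8  length  (4B, 4-aligned); 8..9  proto  (1B, 1-aligned); 9..12  -- tail padding (3B); sizeof = 12, alignof = 4
0..12  width  (12B, 4-aligned)
within Slot: magic at 2
0 + 2 = 2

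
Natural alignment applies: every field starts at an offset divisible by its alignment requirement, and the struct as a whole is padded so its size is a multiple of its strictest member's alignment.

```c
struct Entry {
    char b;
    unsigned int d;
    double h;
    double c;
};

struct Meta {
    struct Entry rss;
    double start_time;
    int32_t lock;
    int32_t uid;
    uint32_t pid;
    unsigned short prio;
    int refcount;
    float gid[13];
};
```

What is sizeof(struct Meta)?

Entry: b at 0 (size 1, align 1) → ends 1; pad 3 to align 4 for d; d at 4 (size 4, align 4) → ends 8; h at 8 (size 8, align 8) → ends 16; c at 16 (size 8, align 8) → ends 24; total 24 bytes, alignment 8
rss at 0 (size 24, align 8) → ends 24
start_time at 24 (size 8, align 8) → ends 32
lock at 32 (size 4, align 4) → ends 36
uid at 36 (size 4, align 4) → ends 40
pid at 40 (size 4, align 4) → ends 44
prio at 44 (size 2, align 2) → ends 46
pad 2 to align 4 for refcount
refcount at 48 (size 4, align 4) → ends 52
gid at 52 (size 52, align 4) → ends 104
total 104 bytes, alignment 8

104 bytes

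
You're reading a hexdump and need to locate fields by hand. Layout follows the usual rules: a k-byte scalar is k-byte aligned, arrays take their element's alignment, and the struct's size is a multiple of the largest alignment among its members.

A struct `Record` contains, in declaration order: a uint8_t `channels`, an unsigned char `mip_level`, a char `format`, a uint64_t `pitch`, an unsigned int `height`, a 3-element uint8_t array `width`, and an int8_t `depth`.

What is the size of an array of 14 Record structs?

0..1  channels  (1B, 1-aligned)
1..2  mip_level  (1B, 1-aligned)
2..3  format  (1B, 1-aligned)
3..8  -- padding (5B)
8..16  pitch  (8B, 8-aligned)
16..20  height  (4B, 4-aligned)
20..23  width  (3B, 1-aligned)
23..24  depth  (1B, 1-aligned)
sizeof = 24, alignof = 8
array of 14: 14 × 24 = 336

336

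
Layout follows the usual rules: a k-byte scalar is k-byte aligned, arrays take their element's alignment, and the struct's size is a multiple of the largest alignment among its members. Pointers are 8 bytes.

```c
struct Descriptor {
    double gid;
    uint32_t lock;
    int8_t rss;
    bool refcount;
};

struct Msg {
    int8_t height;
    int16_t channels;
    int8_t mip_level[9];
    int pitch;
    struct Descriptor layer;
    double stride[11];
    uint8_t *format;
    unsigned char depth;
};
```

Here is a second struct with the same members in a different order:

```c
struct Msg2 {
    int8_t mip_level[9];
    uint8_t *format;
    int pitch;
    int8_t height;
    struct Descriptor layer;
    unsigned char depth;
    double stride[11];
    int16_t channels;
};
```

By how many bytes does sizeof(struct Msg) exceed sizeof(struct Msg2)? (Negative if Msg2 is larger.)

Descriptor: @0: gid [8B, align 8] → 8; @8: lock [4B, align 4] → 12; @12: rss [1B, align 1] → 13; @13: refcount [1B, align 1] → 14; +2 tail pad (align 8); size 16, align 8
@0: height [1B, align 1] → 1
+1 pad (align 2)
@2: channels [2B, align 2] → 4
@4: mip_level [9B, align 1] → 13
+3 pad (align 4)
@16: pitch [4B, align 4] → 20
+4 pad (align 8)
@24: layer [16B, align 8] → 40
@40: stride [88B, align 8] → 128
@128: format [8B, align 8] → 136
@136: depth [1B, align 1] → 137
+7 tail pad (align 8)
size 144, align 8
— Msg2 —
@0: mip_level [9B, align 1] → 9
+7 pad (align 8)
@16: format [8B, align 8] → 24
@24: pitch [4B, align 4] → 28
@28: height [1B, align 1] → 29
+3 pad (align 8)
@32: layer [16B, align 8] → 48
@48: depth [1B, align 1] → 49
+7 pad (align 8)
@56: stride [88B, align 8] → 144
@144: channels [2B, align 2] → 146
+6 tail pad (align 8)
size 152, align 8
144 − 152 = -8

-8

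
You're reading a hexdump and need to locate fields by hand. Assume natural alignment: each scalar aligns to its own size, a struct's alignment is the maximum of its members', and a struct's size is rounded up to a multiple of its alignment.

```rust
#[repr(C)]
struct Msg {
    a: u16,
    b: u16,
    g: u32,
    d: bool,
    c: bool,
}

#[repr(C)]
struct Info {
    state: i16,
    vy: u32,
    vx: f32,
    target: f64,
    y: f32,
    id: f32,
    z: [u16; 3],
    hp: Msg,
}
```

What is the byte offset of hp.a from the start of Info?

Msg: 0..2  a  (2B, 2-aligned); 2..4  b  (2B, 2-aligned); 4..8  g  (4B, 4-aligned); 8..9  d  (1B, 1-aligned); 9..10  c  (1B, 1-aligned); 10..12  -- tail padding (2B); sizeof = 12, alignof = 4
0..2  state  (2B, 2-aligned)
2..4  -- padding (2B)
4..8  vy  (4B, 4-aligned)
8..12  vx  (4B, 4-aligned)
12..16  -- padding (4B)
16..24  target  (8B, 8-aligned)
24..28  y  (4B, 4-aligned)
28..32  id  (4B, 4-aligned)
32..38  z  (6B, 2-aligned)
38..40  -- padding (2B)
40..52  hp  (12B, 4-aligned)
within Msg: a at 0
40 + 0 = 40

40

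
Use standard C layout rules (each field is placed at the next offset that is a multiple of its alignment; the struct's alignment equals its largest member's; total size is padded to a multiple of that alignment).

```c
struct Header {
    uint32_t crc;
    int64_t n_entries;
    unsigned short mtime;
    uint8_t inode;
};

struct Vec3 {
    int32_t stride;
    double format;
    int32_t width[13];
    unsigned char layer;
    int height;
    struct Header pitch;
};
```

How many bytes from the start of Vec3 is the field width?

Header: @0: crc [4B, align 4] → 4; +4 pad (align 8); @8: n_entries [8B, align 8] → 16; @16: mtime [2B, align 2] → 18; @18: inode [1B, align 1] → 19; +5 tail pad (align 8); size 24, align 8
@0: stride [4B, align 4] → 4
+4 pad (align 8)
@8: format [8B, align 8] → 16
@16: width [52B, align 4] → 68

16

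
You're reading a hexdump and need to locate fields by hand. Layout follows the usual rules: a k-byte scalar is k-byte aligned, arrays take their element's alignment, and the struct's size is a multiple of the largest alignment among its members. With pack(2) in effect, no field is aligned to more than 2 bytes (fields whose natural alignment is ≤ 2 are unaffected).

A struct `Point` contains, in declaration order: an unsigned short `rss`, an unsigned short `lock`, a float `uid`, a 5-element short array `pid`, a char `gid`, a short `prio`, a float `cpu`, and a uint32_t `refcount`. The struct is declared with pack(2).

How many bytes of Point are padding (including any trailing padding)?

@0: rss [2B, align 2] → 2
@2: lock [2B, align 2] → 4
@4: uid [4B, align 2] → 8
@8: pid [10B, align 2] → 18
@18: gid [1B, align 1] → 19
+1 pad (align 2)
@20: prio [2B, align 2] → 22
@22: cpu [4B, align 2] → 26
@26: refcount [4B, align 2] → 30
size 30, align 2
data bytes 29, size 30 → padding 1

1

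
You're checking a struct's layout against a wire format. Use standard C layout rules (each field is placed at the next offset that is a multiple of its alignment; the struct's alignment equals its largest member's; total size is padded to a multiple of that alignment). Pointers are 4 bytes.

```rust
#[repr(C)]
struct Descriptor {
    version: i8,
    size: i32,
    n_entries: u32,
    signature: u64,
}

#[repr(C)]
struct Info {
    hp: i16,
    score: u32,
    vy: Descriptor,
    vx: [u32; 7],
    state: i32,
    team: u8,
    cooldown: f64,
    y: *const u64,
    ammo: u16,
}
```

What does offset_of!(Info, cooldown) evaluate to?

Descriptor: @0: version [1B, align 1] → 1; +3 pad (align 4); @4: size [4B, align 4] → 8; @8: n_entries [4B, align 4] → 12; +4 pad (align 8); @16: signature [8B, align 8] → 24; size 24, align 8
@0: hp [2B, align 2] → 2
+2 pad (align 4)
@4: score [4B, align 4] → 8
@8: vy [24B, align 8] → 32
@32: vx [28B, align 4] → 60
@60: state [4B, align 4] → 64
@64: team [1B, align 1] → 65
+7 pad (align 8)
@72: cooldown [8B, align 8] → 80

72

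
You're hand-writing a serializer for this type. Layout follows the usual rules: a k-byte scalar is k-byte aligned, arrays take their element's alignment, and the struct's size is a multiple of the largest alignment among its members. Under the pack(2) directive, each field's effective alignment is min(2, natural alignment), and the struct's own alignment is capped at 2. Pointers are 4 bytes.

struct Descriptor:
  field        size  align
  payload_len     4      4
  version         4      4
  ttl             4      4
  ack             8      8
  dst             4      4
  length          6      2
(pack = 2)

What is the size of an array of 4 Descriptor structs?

120

@0: payload_len [4B, align 2] → 4
@4: version [4B, align 2] → 8
@8: ttl [4B, align 2] → 12
@12: ack [8B, align 2] → 20
@20: dst [4B, align 2] → 24
@24: length [6B, align 2] → 30
size 30, align 2
array of 4: 4 × 30 = 120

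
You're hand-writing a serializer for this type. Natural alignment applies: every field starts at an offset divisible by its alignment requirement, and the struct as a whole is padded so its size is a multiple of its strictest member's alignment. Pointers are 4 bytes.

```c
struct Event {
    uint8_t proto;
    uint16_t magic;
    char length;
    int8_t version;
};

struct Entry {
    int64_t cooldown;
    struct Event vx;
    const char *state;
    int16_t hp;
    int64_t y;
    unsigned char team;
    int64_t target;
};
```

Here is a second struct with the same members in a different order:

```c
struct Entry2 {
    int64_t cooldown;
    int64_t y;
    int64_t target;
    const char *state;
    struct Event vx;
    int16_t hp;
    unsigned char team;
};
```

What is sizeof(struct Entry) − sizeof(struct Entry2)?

Event: proto at 0 (size 1, align 1) → ends 1; pad 1 to align 2 for magic; magic at 2 (size 2, align 2) → ends 4; length at 4 (size 1, align 1) → ends 5; version at 5 (size 1, align 1) → ends 6; total 6 bytes, alignment 2
cooldown at 0 (size 8, align 8) → ends 8
vx at 8 (size 6, align 2) → ends 14
pad 2 to align 4 for state
state at 16 (size 4, align 4) → ends 20
hp at 20 (size 2, align 2) → ends 22
pad 2 to align 8 for y
y at 24 (size 8, align 8) → ends 32
team at 32 (size 1, align 1) → ends 33
pad 7 to align 8 for target
target at 40 (size 8, align 8) → ends 48
total 48 bytes, alignment 8
— Entry2 —
cooldown at 0 (size 8, align 8) → ends 8
y at 8 (size 8, align 8) → ends 16
target at 16 (size 8, align 8) → ends 24
state at 24 (size 4, align 4) → ends 28
vx at 28 (size 6, align 2) → ends 34
hp at 34 (size 2, align 2) → ends 36
team at 36 (size 1, align 1) → ends 37
tail pad 3 to reach multiple of 8
total 40 bytes, alignment 8
48 − 40 = 8

8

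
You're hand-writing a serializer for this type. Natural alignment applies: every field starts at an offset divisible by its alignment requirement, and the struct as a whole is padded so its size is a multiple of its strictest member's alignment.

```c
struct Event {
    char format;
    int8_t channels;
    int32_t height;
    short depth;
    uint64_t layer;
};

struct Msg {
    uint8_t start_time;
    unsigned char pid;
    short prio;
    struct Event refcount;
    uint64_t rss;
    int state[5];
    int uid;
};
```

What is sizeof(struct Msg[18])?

1152

Event: 0..1  format  (1B, 1-aligned); 1..2  channels  (1B, 1-aligned); 2..4  -- padding (2B); 4..8  height  (4B, 4-aligned); 8..10  depth  (2B, 2-aligned); 10..16  -- padding (6B); 16..24  layer  (8B, 8-aligned); sizeof = 24, alignof = 8
0..1  start_time  (1B, 1-aligned)
1..2  pid  (1B, 1-aligned)
2..4  prio  (2B, 2-aligned)
4..8  -- padding (4B)
8..32  refcount  (24B, 8-aligned)
32..40  rss  (8B, 8-aligned)
40..60  state  (20B, 4-aligned)
60..64  uid  (4B, 4-aligned)
sizeof = 64, alignof = 8
array of 18: 18 × 64 = 1152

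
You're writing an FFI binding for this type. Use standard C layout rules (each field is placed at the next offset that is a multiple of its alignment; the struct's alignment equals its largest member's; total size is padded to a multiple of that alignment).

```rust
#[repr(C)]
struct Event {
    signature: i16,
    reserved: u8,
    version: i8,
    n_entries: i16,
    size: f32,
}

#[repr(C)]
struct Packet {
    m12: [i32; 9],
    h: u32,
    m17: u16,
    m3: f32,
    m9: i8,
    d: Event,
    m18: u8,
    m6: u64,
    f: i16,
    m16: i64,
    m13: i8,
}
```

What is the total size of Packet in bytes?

Event: signature at 0 (size 2, align 2) → ends 2; reserved at 2 (size 1, align 1) → ends 3; version at 3 (size 1, align 1) → ends 4; n_entries at 4 (size 2, align 2) → ends 6; pad 2 to align 4 for size; size at 8 (size 4, align 4) → ends 12; total 12 bytes, alignment 4
m12 at 0 (size 36, align 4) → ends 36
h at 36 (size 4, align 4) → ends 40
m17 at 40 (size 2, align 2) → ends 42
pad 2 to align 4 for m3
m3 at 44 (size 4, align 4) → ends 48
m9 at 48 (size 1, align 1) → ends 49
pad 3 to align 4 for d
d at 52 (size 12, align 4) → ends 64
m18 at 64 (size 1, align 1) → ends 65
pad 7 to align 8 for m6
m6 at 72 (size 8, align 8) → ends 80
f at 80 (size 2, align 2) → ends 82
pad 6 to align 8 for m16
m16 at 88 (size 8, align 8) → ends 96
m13 at 96 (size 1, align 1) → ends 97
tail pad 7 to reach multiple of 8
total 104 bytes, alignment 8

104 bytes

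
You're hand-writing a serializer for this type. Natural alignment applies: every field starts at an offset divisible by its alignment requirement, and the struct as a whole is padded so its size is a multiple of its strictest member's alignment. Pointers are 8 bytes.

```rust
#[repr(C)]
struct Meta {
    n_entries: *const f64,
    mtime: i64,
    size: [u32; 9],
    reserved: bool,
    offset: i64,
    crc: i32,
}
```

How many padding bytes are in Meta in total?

0..8  n_entries  (8B, 8-aligned)
8..16  mtime  (8B, 8-aligned)
16..52  size  (36B, 4-aligned)
52..53  reserved  (1B, 1-aligned)
53..56  -- padding (3B)
56..64  offset  (8B, 8-aligned)
64..68  crc  (4B, 4-aligned)
68..72  -- tail padding (4B)
sizeof = 72, alignof = 8
data bytes 65, size 72 → padding 7

7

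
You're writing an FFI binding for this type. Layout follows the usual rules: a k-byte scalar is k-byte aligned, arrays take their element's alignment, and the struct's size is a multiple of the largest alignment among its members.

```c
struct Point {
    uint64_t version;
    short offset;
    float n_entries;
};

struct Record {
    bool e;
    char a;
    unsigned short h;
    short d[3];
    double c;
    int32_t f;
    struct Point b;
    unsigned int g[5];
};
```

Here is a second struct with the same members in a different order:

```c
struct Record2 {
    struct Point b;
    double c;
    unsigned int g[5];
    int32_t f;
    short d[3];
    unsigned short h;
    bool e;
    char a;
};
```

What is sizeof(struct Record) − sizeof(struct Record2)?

Point: @0: version [8B, align 8] → 8; @8: offset [2B, align 2] → 10; +2 pad (align 4); @12: n_entries [4B, align 4] → 16; size 16, align 8
@0: e [1B, align 1] → 1
@1: a [1B, align 1] → 2
@2: h [2B, align 2] → 4
@4: d [6B, align 2] → 10
+6 pad (align 8)
@16: c [8B, align 8] → 24
@24: f [4B, align 4] → 28
+4 pad (align 8)
@32: b [16B, align 8] → 48
@48: g [20B, align 4] → 68
+4 tail pad (align 8)
size 72, align 8
— Record2 —
@0: b [16B, align 8] → 16
@16: c [8B, align 8] → 24
@24: g [20B, align 4] → 44
@44: f [4B, align 4] → 48
@48: d [6B, align 2] → 54
@54: h [2B, align 2] → 56
@56: e [1B, align 1] → 57
@57: a [1B, align 1] → 58
+6 tail pad (align 8)
size 64, align 8
72 − 64 = 8

8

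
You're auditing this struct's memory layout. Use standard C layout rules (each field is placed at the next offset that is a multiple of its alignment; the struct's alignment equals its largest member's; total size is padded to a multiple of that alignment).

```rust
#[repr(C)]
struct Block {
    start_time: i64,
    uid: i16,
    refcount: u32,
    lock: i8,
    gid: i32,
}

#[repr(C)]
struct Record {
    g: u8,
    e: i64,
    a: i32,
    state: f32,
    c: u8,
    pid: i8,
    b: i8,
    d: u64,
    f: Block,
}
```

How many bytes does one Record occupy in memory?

Block: @0: start_time [8B, align 8] → 8; @8: uid [2B, align 2] → 10; +2 pad (align 4); @12: refcount [4B, align 4] → 16; @16: lock [1B, align 1] → 17; +3 pad (align 4); @20: gid [4B, align 4] → 24; size 24, align 8
@0: g [1B, align 1] → 1
+7 pad (align 8)
@8: e [8B, align 8] → 16
@16: a [4B, align 4] → 20
@20: state [4B, align 4] → 24
@24: c [1B, align 1] → 25
@25: pid [1B, align 1] → 26
@26: b [1B, align 1] → 27
+5 pad (align 8)
@32: d [8B, align 8] → 40
@40: f [24B, align 8] → 64
size 64, align 8

64 bytes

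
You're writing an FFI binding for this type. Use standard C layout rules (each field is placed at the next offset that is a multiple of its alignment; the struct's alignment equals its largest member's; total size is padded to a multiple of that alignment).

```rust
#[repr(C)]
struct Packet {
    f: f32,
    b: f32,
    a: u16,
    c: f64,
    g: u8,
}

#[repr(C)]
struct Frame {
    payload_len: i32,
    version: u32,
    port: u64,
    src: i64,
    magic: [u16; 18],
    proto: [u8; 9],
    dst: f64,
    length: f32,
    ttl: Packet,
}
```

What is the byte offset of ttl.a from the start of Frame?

96

Packet: @0: f [4B, align 4] → 4; @4: b [4B, align 4] → 8; @8: a [2B, align 2] → 10; +6 pad (align 8); @16: c [8B, align 8] → 24; @24: g [1B, align 1] → 25; +7 tail pad (align 8); size 32, align 8
@0: payload_len [4B, align 4] → 4
@4: version [4B, align 4] → 8
@8: port [8B, align 8] → 16
@16: src [8B, align 8] → 24
@24: magic [36B, align 2] → 60
@60: proto [9B, align 1] → 69
+3 pad (align 8)
@72: dst [8B, align 8] → 80
@80: length [4B, align 4] → 84
+4 pad (align 8)
@88: ttl [32B, align 8] → 120
within Packet: a at 8
88 + 8 = 96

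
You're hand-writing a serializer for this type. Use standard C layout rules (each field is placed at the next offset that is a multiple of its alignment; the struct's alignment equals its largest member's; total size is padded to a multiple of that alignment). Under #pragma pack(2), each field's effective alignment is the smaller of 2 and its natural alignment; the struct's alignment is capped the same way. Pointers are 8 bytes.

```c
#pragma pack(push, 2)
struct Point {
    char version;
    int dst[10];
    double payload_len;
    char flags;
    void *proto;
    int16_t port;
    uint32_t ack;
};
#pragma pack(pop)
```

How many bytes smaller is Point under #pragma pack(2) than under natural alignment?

natural layout:
  0..1  version  (1B, 1-aligned)
  1..4  -- padding (3B)
  4..44  dst  (40B, 4-aligned)
  44..48  -- padding (4B)
  48..56  payload_len  (8B, 8-aligned)
  56..57  flags  (1B, 1-aligned)
  57..64  -- padding (7B)
  64..72  proto  (8B, 8-aligned)
  72..74  port  (2B, 2-aligned)
  74..76  -- padding (2B)
  76..80  ack  (4B, 4-aligned)
  sizeof = 80, alignof = 8
packed(2) layout:
  0..1  version  (1B, 1-aligned)
  1..2  -- padding (1B)
  2..42  dst  (40B, 2-aligned)
  42..50  payload_len  (8B, 2-aligned)
  50..51  flags  (1B, 1-aligned)
  51..52  -- padding (1B)
  52..60  proto  (8B, 2-aligned)
  60..62  port  (2B, 2-aligned)
  62..66  ack  (4B, 2-aligned)
  sizeof = 66, alignof = 2
80 − 66 = 14

14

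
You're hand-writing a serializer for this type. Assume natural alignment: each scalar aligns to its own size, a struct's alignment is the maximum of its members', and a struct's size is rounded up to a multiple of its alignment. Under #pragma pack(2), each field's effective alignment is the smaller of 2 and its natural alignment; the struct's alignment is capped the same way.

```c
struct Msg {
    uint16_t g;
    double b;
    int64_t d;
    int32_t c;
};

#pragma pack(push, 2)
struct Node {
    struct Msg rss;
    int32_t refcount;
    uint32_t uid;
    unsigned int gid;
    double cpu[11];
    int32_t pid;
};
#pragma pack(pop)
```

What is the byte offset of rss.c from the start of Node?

24

Msg: 0..2  g  (2B, 2-aligned); 2..8  -- padding (6B); 8..16  b  (8B, 8-aligned); 16..24  d  (8B, 8-aligned); 24..28  c  (4B, 4-aligned); 28..32  -- tail padding (4B); sizeof = 32, alignof = 8
0..32  rss  (32B, 2-aligned)
within Msg: c at 24
0 + 24 = 24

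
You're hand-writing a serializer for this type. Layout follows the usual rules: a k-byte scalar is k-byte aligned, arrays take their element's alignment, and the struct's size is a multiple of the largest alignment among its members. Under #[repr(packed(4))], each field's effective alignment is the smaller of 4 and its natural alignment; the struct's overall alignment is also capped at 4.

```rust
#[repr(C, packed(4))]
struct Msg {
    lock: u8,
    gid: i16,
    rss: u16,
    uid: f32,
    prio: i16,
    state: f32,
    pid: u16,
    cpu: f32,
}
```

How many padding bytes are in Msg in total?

7

0..1  lock  (1B, 1-aligned)
1..2  -- padding (1B)
2..4  gid  (2B, 2-aligned)
4..6  rss  (2B, 2-aligned)
6..8  -- padding (2B)
8..12  uid  (4B, 4-aligned)
12..14  prio  (2B, 2-aligned)
14..16  -- padding (2B)
16..20  state  (4B, 4-aligned)
20..22  pid  (2B, 2-aligned)
22..24  -- padding (2B)
24..28  cpu  (4B, 4-aligned)
sizeof = 28, alignof = 4
data bytes 21, size 28 → padding 7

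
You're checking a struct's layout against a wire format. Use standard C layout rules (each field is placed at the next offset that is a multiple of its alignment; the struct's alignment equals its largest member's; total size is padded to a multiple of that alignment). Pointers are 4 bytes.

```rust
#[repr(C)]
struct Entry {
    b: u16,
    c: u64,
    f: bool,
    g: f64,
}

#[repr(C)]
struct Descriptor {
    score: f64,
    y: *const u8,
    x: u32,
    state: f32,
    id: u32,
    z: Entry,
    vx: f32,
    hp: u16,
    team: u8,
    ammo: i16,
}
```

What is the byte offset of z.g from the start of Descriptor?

Entry: @0: b [2B, align 2] → 2; +6 pad (align 8); @8: c [8B, align 8] → 16; @16: f [1B, align 1] → 17; +7 pad (align 8); @24: g [8B, align 8] → 32; size 32, align 8
@0: score [8B, align 8] → 8
@8: y [4B, align 4] → 12
@12: x [4B, align 4] → 16
@16: state [4B, align 4] → 20
@20: id [4B, align 4] → 24
@24: z [32B, align 8] → 56
within Entry: g at 24
24 + 24 = 48

48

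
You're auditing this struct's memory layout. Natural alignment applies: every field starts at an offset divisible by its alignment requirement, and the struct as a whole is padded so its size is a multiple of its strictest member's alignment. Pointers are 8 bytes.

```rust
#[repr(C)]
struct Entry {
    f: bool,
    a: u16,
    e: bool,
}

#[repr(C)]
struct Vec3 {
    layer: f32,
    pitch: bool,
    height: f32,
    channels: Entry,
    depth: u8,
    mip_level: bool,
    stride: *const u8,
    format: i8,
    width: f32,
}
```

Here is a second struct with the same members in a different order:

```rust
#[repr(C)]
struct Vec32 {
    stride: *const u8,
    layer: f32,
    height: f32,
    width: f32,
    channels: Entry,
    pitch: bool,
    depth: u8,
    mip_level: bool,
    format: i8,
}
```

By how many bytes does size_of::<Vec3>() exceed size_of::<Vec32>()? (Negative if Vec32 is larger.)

8

Entry: @0: f [1B, align 1] → 1; +1 pad (align 2); @2: a [2B, align 2] → 4; @4: e [1B, align 1] → 5; +1 tail pad (align 2); size 6, align 2
@0: layer [4B, align 4] → 4
@4: pitch [1B, align 1] → 5
+3 pad (align 4)
@8: height [4B, align 4] → 12
@12: channels [6B, align 2] → 18
@18: depth [1B, align 1] → 19
@19: mip_level [1B, align 1] → 20
+4 pad (align 8)
@24: stride [8B, align 8] → 32
@32: format [1B, align 1] → 33
+3 pad (align 4)
@36: width [4B, align 4] → 40
size 40, align 8
— Vec32 —
@0: stride [8B, align 8] → 8
@8: layer [4B, align 4] → 12
@12: height [4B, align 4] → 16
@16: width [4B, align 4] → 20
@20: channels [6B, align 2] → 26
@26: pitch [1B, align 1] → 27
@27: depth [1B, align 1] → 28
@28: mip_level [1B, align 1] → 29
@29: format [1B, align 1] → 30
+2 tail pad (align 8)
size 32, align 8
40 − 32 = 8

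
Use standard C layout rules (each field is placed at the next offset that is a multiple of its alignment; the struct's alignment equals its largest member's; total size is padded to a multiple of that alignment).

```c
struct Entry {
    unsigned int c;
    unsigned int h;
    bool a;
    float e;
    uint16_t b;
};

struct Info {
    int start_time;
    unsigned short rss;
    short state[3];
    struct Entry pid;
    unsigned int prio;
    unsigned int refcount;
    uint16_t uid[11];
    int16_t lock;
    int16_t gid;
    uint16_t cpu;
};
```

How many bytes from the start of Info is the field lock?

62

Entry: 0..4  c  (4B, 4-aligned); 4..8  h  (4B, 4-aligned); 8..9  a  (1B, 1-aligned); 9..12  -- padding (3B); 12..16  e  (4B, 4-aligned); 16..18  b  (2B, 2-aligned); 18..20  -- tail padding (2B); sizeof = 20, alignof = 4
0..4  start_time  (4B, 4-aligned)
4..6  rss  (2B, 2-aligned)
6..12  state  (6B, 2-aligned)
12..32  pid  (20B, 4-aligned)
32..36  prio  (4B, 4-aligned)
36..40  refcount  (4B, 4-aligned)
40..62  uid  (22B, 2-aligned)
62..64  lock  (2B, 2-aligned)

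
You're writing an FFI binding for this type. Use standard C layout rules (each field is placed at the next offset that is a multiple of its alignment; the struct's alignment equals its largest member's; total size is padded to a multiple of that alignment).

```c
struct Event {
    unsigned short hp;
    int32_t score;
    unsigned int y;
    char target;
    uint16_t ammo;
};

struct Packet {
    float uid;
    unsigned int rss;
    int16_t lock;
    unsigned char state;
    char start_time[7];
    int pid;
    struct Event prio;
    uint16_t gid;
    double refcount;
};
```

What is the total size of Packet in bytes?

56

Event: 0..2  hp  (2B, 2-aligned); 2..4  -- padding (2B); 4..8  score  (4B, 4-aligned); 8..12  y  (4B, 4-aligned); 12..13  target  (1B, 1-aligned); 13..14  -- padding (1B); 14..16  ammo  (2B, 2-aligned); sizeof = 16, alignof = 4
0..4  uid  (4B, 4-aligned)
4..8  rss  (4B, 4-aligned)
8..10  lock  (2B, 2-aligned)
10..11  state  (1B, 1-aligned)
11..18  start_time  (7B, 1-aligned)
18..20  -- padding (2B)
20..24  pid  (4B, 4-aligned)
24..40  prio  (16B, 4-aligned)
40..42  gid  (2B, 2-aligned)
42..48  -- padding (6B)
48..56  refcount  (8B, 8-aligned)
sizeof = 56, alignof = 8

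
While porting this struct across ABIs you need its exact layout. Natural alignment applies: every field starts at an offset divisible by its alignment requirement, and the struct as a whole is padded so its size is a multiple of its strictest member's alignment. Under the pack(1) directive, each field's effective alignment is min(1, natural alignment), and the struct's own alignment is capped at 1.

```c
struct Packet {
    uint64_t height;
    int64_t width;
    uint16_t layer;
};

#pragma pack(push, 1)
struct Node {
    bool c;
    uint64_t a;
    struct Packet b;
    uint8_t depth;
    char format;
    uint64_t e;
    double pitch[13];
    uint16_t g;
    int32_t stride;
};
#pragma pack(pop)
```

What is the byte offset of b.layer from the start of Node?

25

Packet: height at 0 (size 8, align 8) → ends 8; width at 8 (size 8, align 8) → ends 16; layer at 16 (size 2, align 2) → ends 18; tail pad 6 to reach multiple of 8; total 24 bytes, alignment 8
c at 0 (size 1, align 1) → ends 1
a at 1 (size 8, align 1) → ends 9
b at 9 (size 24, align 1) → ends 33
within Packet: layer at 16
9 + 16 = 25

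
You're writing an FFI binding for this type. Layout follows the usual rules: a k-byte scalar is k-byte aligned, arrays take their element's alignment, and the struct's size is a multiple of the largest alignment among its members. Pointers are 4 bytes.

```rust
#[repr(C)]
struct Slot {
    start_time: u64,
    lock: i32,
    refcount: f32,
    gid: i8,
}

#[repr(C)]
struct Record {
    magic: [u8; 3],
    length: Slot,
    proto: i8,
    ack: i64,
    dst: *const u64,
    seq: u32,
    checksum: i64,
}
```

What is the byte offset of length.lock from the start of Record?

16

Slot: @0: start_time [8B, align 8] → 8; @8: lock [4B, align 4] → 12; @12: refcount [4B, align 4] → 16; @16: gid [1B, align 1] → 17; +7 tail pad (align 8); size 24, align 8
@0: magic [3B, align 1] → 3
+5 pad (align 8)
@8: length [24B, align 8] → 32
within Slot: lock at 8
8 + 8 = 16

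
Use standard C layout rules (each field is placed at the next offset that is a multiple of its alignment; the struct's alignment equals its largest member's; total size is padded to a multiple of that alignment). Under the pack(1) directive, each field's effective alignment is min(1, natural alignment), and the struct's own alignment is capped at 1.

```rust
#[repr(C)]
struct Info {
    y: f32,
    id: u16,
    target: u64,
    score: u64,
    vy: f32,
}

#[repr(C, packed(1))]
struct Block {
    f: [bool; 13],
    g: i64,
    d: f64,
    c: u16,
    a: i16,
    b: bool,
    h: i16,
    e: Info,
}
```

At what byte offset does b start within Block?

33

Info: y at 0 (size 4, align 4) → ends 4; id at 4 (size 2, align 2) → ends 6; pad 2 to align 8 for target; target at 8 (size 8, align 8) → ends 16; score at 16 (size 8, align 8) → ends 24; vy at 24 (size 4, align 4) → ends 28; tail pad 4 to reach multiple of 8; total 32 bytes, alignment 8
f at 0 (size 13, align 1) → ends 13
g at 13 (size 8, align 1) → ends 21
d at 21 (size 8, align 1) → ends 29
c at 29 (size 2, align 1) → ends 31
a at 31 (size 2, align 1) → ends 33
b at 33 (size 1, align 1) → ends 34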